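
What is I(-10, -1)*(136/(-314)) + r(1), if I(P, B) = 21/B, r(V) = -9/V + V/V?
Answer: 172/157 ≈ 1.0955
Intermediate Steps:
r(V) = 1 - 9/V (r(V) = -9/V + 1 = 1 - 9/V)
I(-10, -1)*(136/(-314)) + r(1) = (21/(-1))*(136/(-314)) + (-9 + 1)/1 = (21*(-1))*(136*(-1/314)) + 1*(-8) = -21*(-68/157) - 8 = 1428/157 - 8 = 172/157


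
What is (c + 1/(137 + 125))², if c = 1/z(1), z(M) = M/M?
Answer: 69169/68644 ≈ 1.0076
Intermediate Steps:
z(M) = 1
c = 1 (c = 1/1 = 1)
(c + 1/(137 + 125))² = (1 + 1/(137 + 125))² = (1 + 1/262)² = (263/262)² = 69169/68644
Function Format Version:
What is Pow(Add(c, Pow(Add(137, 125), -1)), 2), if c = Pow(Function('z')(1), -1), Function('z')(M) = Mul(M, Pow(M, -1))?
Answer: Rational(69169, 68644) ≈ 1.0076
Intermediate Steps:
Function('z')(M) = 1
c = 1 (c = Pow(1, -1) = 1)
Pow(Add(c, Pow(Add(137, 125), -1)), 2) = Pow(Add(1, Pow(Add(137, 125), -1)), 2) = Pow(Add(1, Pow(262, -1)), 2) = Pow(Add(1, Rational(1, 262)), 2) = Pow(Rational(263, 262), 2) = Rational(69169, 68644)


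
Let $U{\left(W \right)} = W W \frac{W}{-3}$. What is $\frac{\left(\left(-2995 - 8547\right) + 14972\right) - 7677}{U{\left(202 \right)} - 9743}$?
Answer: $\frac{411}{266827} \approx 0.0015403$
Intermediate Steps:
$U{\left(W \right)} = - \frac{W^{3}}{3}$ ($U{\left(W \right)} = W^{2} W \left(- \frac{1}{3}\right) = W^{2} \left(- \frac{W}{3}\right) = - \frac{W^{3}}{3}$)
$\frac{\left(\left(-2995 - 8547\right) + 14972\right) - 7677}{U{\left(202 \right)} - 9743} = \frac{\left(\left(-2995 - 8547\right) + 14972\right) - 7677}{- \frac{202^{3}}{3} - 9743} = \frac{\left(-11542 + 14972\right) - 7677}{\left(- \frac{1}{3}\right) 8242408 - 9743} = \frac{3430 - 7677}{- \frac{8242408}{3} - 9743} = - \frac{4247}{- \frac{8271637}{3}} = \left(-4247\right) \left(- \frac{3}{8271637}\right) = \frac{411}{266827}$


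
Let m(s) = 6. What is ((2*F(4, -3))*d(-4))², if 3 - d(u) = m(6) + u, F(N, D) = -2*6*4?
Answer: 9216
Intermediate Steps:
F(N, D) = -48 (F(N, D) = -12*4 = -48)
d(u) = -3 - u (d(u) = 3 - (6 + u) = 3 + (-6 - u) = -3 - u)
((2*F(4, -3))*d(-4))² = ((2*(-48))*(-3 - 1*(-4)))² = (-96*(-3 + 4))² = (-96*1)² = (-96)² = 9216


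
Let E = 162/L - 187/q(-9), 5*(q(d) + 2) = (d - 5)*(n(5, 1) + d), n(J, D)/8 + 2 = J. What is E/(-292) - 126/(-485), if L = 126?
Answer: 955001/3965360 ≈ 0.24084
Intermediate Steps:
n(J, D) = -16 + 8*J
q(d) = -2 + (-5 + d)*(24 + d)/5 (q(d) = -2 + ((d - 5)*((-16 + 8*5) + d))/5 = -2 + ((-5 + d)*((-16 + 40) + d))/5 = -2 + ((-5 + d)*(24 + d))/5 = -2 + (-5 + d)*(24 + d)/5)
E = 155/28 (E = 162/126 - 187/(-26 + (⅕)*(-9)² + (19/5)*(-9)) = 162*(1/126) - 187/(-26 + (⅕)*81 - 171/5) = 9/7 - 187/(-26 + 81/5 - 171/5) = 9/7 - 187/(-44) = 9/7 - 187*(-1/44) = 9/7 + 17/4 = 155/28 ≈ 5.5357)
E/(-292) - 126/(-485) = (155/28)/(-292) - 126/(-485) = (155/28)*(-1/292) - 126*(-1/485) = -155/8176 + 126/485 = 955001/3965360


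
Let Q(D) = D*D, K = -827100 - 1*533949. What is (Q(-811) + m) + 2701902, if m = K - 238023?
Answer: 1760551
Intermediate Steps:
K = -1361049 (K = -827100 - 533949 = -1361049)
Q(D) = D²
m = -1599072 (m = -1361049 - 238023 = -1599072)
(Q(-811) + m) + 2701902 = ((-811)² - 1599072) + 2701902 = (657721 - 1599072) + 2701902 = -941351 + 2701902 = 1760551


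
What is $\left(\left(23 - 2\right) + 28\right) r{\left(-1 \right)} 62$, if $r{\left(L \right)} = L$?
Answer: $-3038$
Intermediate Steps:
$\left(\left(23 - 2\right) + 28\right) r{\left(-1 \right)} 62 = \left(\left(23 - 2\right) + 28\right) \left(-1\right) 62 = \left(21 + 28\right) \left(-1\right) 62 = 49 \left(-1\right) 62 = \left(-49\right) 62 = -3038$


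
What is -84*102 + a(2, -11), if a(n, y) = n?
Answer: -8566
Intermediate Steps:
-84*102 + a(2, -11) = -84*102 + 2 = -8568 + 2 = -8566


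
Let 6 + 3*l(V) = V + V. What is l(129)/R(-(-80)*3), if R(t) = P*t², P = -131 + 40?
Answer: -1/62400 ≈ -1.6026e-5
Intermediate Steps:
P = -91
l(V) = -2 + 2*V/3 (l(V) = -2 + (V + V)/3 = -2 + (2*V)/3 = -2 + 2*V/3)
R(t) = -91*t²
l(129)/R(-(-80)*3) = (-2 + (⅔)*129)/((-91*(-(-80)*3)²)) = (-2 + 86)/((-91*(-16*(-15))²)) = 84/((-91*240²)) = 84/((-91*57600)) = 84/(-5241600) = 84*(-1/5241600) = -1/62400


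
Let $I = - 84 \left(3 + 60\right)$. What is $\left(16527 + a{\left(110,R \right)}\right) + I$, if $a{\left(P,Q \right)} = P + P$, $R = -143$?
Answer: $11455$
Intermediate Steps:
$a{\left(P,Q \right)} = 2 P$
$I = -5292$ ($I = \left(-84\right) 63 = -5292$)
$\left(16527 + a{\left(110,R \right)}\right) + I = \left(16527 + 2 \cdot 110\right) - 5292 = \left(16527 + 220\right) - 5292 = 16747 - 5292 = 11455$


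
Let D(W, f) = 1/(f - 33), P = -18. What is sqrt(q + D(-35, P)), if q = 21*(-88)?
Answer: 307*I*sqrt(51)/51 ≈ 42.989*I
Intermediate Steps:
q = -1848
D(W, f) = 1/(-33 + f)
sqrt(q + D(-35, P)) = sqrt(-1848 + 1/(-33 - 18)) = sqrt(-1848 + 1/(-51)) = sqrt(-1848 - 1/51) = sqrt(-94249/51) = 307*I*sqrt(51)/51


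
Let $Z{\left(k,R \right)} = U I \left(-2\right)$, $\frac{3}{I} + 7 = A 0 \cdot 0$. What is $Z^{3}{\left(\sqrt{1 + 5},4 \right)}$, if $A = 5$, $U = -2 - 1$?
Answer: $- \frac{5832}{343} \approx -17.003$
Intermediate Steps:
$U = -3$
$I = - \frac{3}{7}$ ($I = \frac{3}{-7 + 5 \cdot 0 \cdot 0} = \frac{3}{-7 + 0 \cdot 0} = \frac{3}{-7 + 0} = \frac{3}{-7} = 3 \left(- \frac{1}{7}\right) = - \frac{3}{7} \approx -0.42857$)
$Z{\left(k,R \right)} = - \frac{18}{7}$ ($Z{\left(k,R \right)} = \left(-3\right) \left(- \frac{3}{7}\right) \left(-2\right) = \frac{9}{7} \left(-2\right) = - \frac{18}{7}$)
$Z^{3}{\left(\sqrt{1 + 5},4 \right)} = \left(- \frac{18}{7}\right)^{3} = - \frac{5832}{343}$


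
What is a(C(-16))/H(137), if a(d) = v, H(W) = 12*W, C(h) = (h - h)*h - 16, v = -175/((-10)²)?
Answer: -7/6576 ≈ -0.0010645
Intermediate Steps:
v = -7/4 (v = -175/100 = -175*1/100 = -7/4 ≈ -1.7500)
C(h) = -16 (C(h) = 0*h - 16 = 0 - 16 = -16)
a(d) = -7/4
a(C(-16))/H(137) = -7/(4*(12*137)) = -7/4/1644 = -7/4*1/1644 = -7/6576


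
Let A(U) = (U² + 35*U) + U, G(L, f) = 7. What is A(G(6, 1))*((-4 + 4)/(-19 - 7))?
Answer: 0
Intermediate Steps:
A(U) = U² + 36*U
A(G(6, 1))*((-4 + 4)/(-19 - 7)) = (7*(36 + 7))*((-4 + 4)/(-19 - 7)) = (7*43)*(0/(-26)) = 301*(0*(-1/26)) = 301*0 = 0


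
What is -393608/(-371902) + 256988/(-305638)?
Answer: 6181802682/28416845869 ≈ 0.21754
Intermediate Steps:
-393608/(-371902) + 256988/(-305638) = -393608*(-1/371902) + 256988*(-1/305638) = 196804/185951 - 128494/152819 = 6181802682/28416845869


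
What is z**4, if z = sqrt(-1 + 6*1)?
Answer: 25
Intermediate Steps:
z = sqrt(5) (z = sqrt(-1 + 6) = sqrt(5) ≈ 2.2361)
z**4 = (sqrt(5))**4 = 25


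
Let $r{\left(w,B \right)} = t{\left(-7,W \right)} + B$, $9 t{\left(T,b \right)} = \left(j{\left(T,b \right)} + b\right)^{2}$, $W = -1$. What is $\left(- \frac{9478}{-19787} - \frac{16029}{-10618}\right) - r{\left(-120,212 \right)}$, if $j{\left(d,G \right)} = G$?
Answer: $- \frac{397947846749}{1890885294} \approx -210.46$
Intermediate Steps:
$t{\left(T,b \right)} = \frac{4 b^{2}}{9}$ ($t{\left(T,b \right)} = \frac{\left(b + b\right)^{2}}{9} = \frac{\left(2 b\right)^{2}}{9} = \frac{4 b^{2}}{9}$)
$r{\left(w,B \right)} = \frac{4}{9} + B$ ($r{\left(w,B \right)} = \frac{4 \left(-1\right)^{2}}{9} + B = \frac{4}{9} \cdot 1 + B = \frac{4}{9} + B$)
$\left(- \frac{9478}{-19787} - \frac{16029}{-10618}\right) - r{\left(-120,212 \right)} = \left(- \frac{9478}{-19787} - \frac{16029}{-10618}\right) - \left(\frac{4}{9} + 212\right) = \left(\left(-9478\right) \left(- \frac{1}{19787}\right) - - \frac{16029}{10618}\right) - \frac{1912}{9} = \left(\frac{9478}{19787} + \frac{16029}{10618}\right) - \frac{1912}{9} = \frac{417803227}{210098366} - \frac{1912}{9} = - \frac{397947846749}{1890885294}$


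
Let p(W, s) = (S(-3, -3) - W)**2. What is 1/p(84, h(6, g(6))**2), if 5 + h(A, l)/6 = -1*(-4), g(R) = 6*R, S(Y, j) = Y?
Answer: 1/7569 ≈ 0.00013212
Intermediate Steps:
h(A, l) = -6 (h(A, l) = -30 + 6*(-1*(-4)) = -30 + 6*4 = -30 + 24 = -6)
p(W, s) = (-3 - W)**2
1/p(84, h(6, g(6))**2) = 1/((3 + 84)**2) = 1/(87**2) = 1/7569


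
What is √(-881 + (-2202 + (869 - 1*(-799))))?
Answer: I*√1415 ≈ 37.616*I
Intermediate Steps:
√(-881 + (-2202 + (869 - 1*(-799)))) = √(-881 + (-2202 + (869 + 799))) = √(-881 + (-2202 + 1668)) = √(-881 - 534) = √(-1415) = I*√1415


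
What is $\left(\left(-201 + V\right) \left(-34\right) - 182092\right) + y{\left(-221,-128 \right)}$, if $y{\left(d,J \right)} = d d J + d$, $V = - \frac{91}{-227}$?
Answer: $- \frac{1458960923}{227} \approx -6.4271 \cdot 10^{6}$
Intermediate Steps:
$V = \frac{91}{227}$ ($V = \left(-91\right) \left(- \frac{1}{227}\right) = \frac{91}{227} \approx 0.40088$)
$y{\left(d,J \right)} = d + J d^{2}$ ($y{\left(d,J \right)} = d^{2} J + d = J d^{2} + d = d + J d^{2}$)
$\left(\left(-201 + V\right) \left(-34\right) - 182092\right) + y{\left(-221,-128 \right)} = \left(\left(-201 + \frac{91}{227}\right) \left(-34\right) - 182092\right) - 221 \left(1 - -28288\right) = \left(\left(- \frac{45536}{227}\right) \left(-34\right) - 182092\right) - 221 \left(1 + 28288\right) = \left(\frac{1548224}{227} - 182092\right) - 6251869 = - \frac{39786660}{227} - 6251869 = - \frac{1458960923}{227}$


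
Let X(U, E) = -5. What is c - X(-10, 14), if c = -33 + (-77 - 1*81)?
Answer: -186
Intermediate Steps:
c = -191 (c = -33 + (-77 - 81) = -33 - 158 = -191)
c - X(-10, 14) = -191 - 1*(-5) = -191 + 5 = -186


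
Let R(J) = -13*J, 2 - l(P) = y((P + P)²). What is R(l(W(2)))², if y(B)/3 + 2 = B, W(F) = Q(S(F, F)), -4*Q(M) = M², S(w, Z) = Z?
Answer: 2704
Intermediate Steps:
Q(M) = -M²/4
W(F) = -F²/4
y(B) = -6 + 3*B
l(P) = 8 - 12*P² (l(P) = 2 - (-6 + 3*(P + P)²) = 2 - (-6 + 3*(2*P)²) = 2 - (-6 + 3*(4*P²)) = 2 - (-6 + 12*P²) = 2 + (6 - 12*P²) = 8 - 12*P²)
R(l(W(2)))² = (-13*(8 - 12*1²))² = (-13*(8 - 12*(-¼*4)²))² = (-13*(8 - 12*(-1)²))² = (-13*(8 - 12*1))² = (-13*(8 - 12))² = (-13*(-4))² = 52² = 2704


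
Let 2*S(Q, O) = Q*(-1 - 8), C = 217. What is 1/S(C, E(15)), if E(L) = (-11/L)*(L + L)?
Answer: -2/1953 ≈ -0.0010241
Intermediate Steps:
E(L) = -22 (E(L) = (-11/L)*(2*L) = -22)
S(Q, O) = -9*Q/2 (S(Q, O) = (Q*(-1 - 8))/2 = (Q*(-9))/2 = (-9*Q)/2 = -9*Q/2)
1/S(C, E(15)) = 1/(-9/2*217) = 1/(-1953/2) = -2/1953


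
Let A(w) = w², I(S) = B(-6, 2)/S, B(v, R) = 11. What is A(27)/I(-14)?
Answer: -10206/11 ≈ -927.82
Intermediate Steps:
I(S) = 11/S
A(27)/I(-14) = 27²/((11/(-14))) = 729/((11*(-1/14))) = 729/(-11/14) = 729*(-14/11) = -10206/11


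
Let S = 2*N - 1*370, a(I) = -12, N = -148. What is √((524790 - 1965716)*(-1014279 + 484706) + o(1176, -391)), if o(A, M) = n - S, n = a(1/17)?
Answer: 2*√190768876313 ≈ 8.7354e+5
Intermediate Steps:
S = -666 (S = 2*(-148) - 1*370 = -296 - 370 = -666)
n = -12
o(A, M) = 654 (o(A, M) = -12 - 1*(-666) = -12 + 666 = 654)
√((524790 - 1965716)*(-1014279 + 484706) + o(1176, -391)) = √((524790 - 1965716)*(-1014279 + 484706) + 654) = √(-1440926*(-529573) + 654) = √(763075504598 + 654) = √763075505252 = 2*√190768876313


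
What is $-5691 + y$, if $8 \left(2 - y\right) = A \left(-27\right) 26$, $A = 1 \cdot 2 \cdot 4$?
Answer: $-4987$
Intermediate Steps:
$A = 8$ ($A = 2 \cdot 4 = 8$)
$y = 704$ ($y = 2 - \frac{8 \left(-27\right) 26}{8} = 2 - \frac{\left(-216\right) 26}{8} = 2 - -702 = 2 + 702 = 704$)
$-5691 + y = -5691 + 704 = -4987$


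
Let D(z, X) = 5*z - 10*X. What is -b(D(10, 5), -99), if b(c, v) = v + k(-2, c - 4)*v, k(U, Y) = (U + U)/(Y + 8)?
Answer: 0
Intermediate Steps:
k(U, Y) = 2*U/(8 + Y) (k(U, Y) = (2*U)/(8 + Y) = 2*U/(8 + Y))
D(z, X) = -10*X + 5*z
b(c, v) = v - 4*v/(4 + c) (b(c, v) = v + (2*(-2)/(8 + (c - 4)))*v = v + (2*(-2)/(8 + (-4 + c)))*v = v + (2*(-2)/(4 + c))*v = v + (-4/(4 + c))*v = v - 4*v/(4 + c))
-b(D(10, 5), -99) = -(-10*5 + 5*10)*(-99)/(4 + (-10*5 + 5*10)) = -(-50 + 50)*(-99)/(4 + (-50 + 50)) = -0*(-99)/(4 + 0) = -0*(-99)/4 = -1*0 = 0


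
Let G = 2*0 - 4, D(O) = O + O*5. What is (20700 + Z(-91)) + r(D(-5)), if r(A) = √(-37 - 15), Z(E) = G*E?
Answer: 21064 + 2*I*√13 ≈ 21064.0 + 7.2111*I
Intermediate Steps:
D(O) = 6*O (D(O) = O + 5*O = 6*O)
G = -4 (G = 0 - 4 = -4)
Z(E) = -4*E
r(A) = 2*I*√13 (r(A) = √(-52) = 2*I*√13)
(20700 + Z(-91)) + r(D(-5)) = (20700 - 4*(-91)) + 2*I*√13 = (20700 + 364) + 2*I*√13 = 21064 + 2*I*√13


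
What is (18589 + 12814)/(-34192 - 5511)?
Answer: -31403/39703 ≈ -0.79095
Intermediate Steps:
(18589 + 12814)/(-34192 - 5511) = 31403/(-39703) = 31403*(-1/39703) = -31403/39703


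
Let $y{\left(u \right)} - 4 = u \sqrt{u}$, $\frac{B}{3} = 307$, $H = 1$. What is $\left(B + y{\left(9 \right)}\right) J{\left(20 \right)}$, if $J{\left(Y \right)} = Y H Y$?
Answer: $380800$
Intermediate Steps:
$J{\left(Y \right)} = Y^{2}$ ($J{\left(Y \right)} = Y 1 Y = Y Y = Y^{2}$)
$B = 921$ ($B = 3 \cdot 307 = 921$)
$y{\left(u \right)} = 4 + u^{\frac{3}{2}}$ ($y{\left(u \right)} = 4 + u \sqrt{u} = 4 + u^{\frac{3}{2}}$)
$\left(B + y{\left(9 \right)}\right) J{\left(20 \right)} = \left(921 + \left(4 + 9^{\frac{3}{2}}\right)\right) 20^{2} = \left(921 + \left(4 + 27\right)\right) 400 = \left(921 + 31\right) 400 = 952 \cdot 400 = 380800$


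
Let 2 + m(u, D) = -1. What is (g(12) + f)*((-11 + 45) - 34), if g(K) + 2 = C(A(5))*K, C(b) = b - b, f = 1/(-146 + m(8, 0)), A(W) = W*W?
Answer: 0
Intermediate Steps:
m(u, D) = -3 (m(u, D) = -2 - 1 = -3)
A(W) = W²
f = -1/149 (f = 1/(-146 - 3) = 1/(-149) = -1/149 ≈ -0.0067114)
C(b) = 0
g(K) = -2 (g(K) = -2 + 0*K = -2 + 0 = -2)
(g(12) + f)*((-11 + 45) - 34) = (-2 - 1/149)*((-11 + 45) - 34) = -299*(34 - 34)/149 = -299/149*0 = 0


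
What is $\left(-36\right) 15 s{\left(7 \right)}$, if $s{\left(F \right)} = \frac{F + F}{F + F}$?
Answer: $-540$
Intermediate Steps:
$s{\left(F \right)} = 1$ ($s{\left(F \right)} = \frac{2 F}{2 F} = 2 F \frac{1}{2 F} = 1$)
$\left(-36\right) 15 s{\left(7 \right)} = \left(-36\right) 15 \cdot 1 = \left(-540\right) 1 = -540$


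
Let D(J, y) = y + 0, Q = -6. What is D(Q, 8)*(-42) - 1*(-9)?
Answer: -327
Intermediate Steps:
D(J, y) = y
D(Q, 8)*(-42) - 1*(-9) = 8*(-42) - 1*(-9) = -336 + 9 = -327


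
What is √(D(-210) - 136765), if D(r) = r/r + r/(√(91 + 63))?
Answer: √(-16548444 - 165*√154)/11 ≈ 369.84*I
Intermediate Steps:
D(r) = 1 + r*√154/154 (D(r) = 1 + r/(√154) = 1 + r*(√154/154) = 1 + r*√154/154)
√(D(-210) - 136765) = √((1 + (1/154)*(-210)*√154) - 136765) = √((1 - 15*√154/11) - 136765) = √(-136764 - 15*√154/11)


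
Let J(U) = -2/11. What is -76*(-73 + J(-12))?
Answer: 61180/11 ≈ 5561.8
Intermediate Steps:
J(U) = -2/11 (J(U) = -2*1/11 = -2/11)
-76*(-73 + J(-12)) = -76*(-73 - 2/11) = -76*(-805/11) = 61180/11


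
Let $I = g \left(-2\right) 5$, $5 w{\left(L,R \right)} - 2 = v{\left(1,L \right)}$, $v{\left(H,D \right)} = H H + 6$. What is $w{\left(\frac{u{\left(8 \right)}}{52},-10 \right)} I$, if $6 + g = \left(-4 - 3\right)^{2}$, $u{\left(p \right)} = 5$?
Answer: $-774$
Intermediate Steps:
$v{\left(H,D \right)} = 6 + H^{2}$ ($v{\left(H,D \right)} = H^{2} + 6 = 6 + H^{2}$)
$g = 43$ ($g = -6 + \left(-4 - 3\right)^{2} = -6 + \left(-7\right)^{2} = -6 + 49 = 43$)
$w{\left(L,R \right)} = \frac{9}{5}$ ($w{\left(L,R \right)} = \frac{2}{5} + \frac{6 + 1^{2}}{5} = \frac{2}{5} + \frac{6 + 1}{5} = \frac{2}{5} + \frac{1}{5} \cdot 7 = \frac{2}{5} + \frac{7}{5} = \frac{9}{5}$)
$I = -430$ ($I = 43 \left(-2\right) 5 = \left(-86\right) 5 = -430$)
$w{\left(\frac{u{\left(8 \right)}}{52},-10 \right)} I = \frac{9}{5} \left(-430\right) = -774$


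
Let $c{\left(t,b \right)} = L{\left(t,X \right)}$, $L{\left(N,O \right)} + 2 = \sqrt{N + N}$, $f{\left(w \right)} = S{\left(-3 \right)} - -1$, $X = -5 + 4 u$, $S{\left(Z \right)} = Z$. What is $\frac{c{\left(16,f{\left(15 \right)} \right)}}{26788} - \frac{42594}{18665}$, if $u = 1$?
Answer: $- \frac{570522701}{249999010} + \frac{\sqrt{2}}{6697} \approx -2.2819$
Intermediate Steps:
$X = -1$ ($X = -5 + 4 \cdot 1 = -5 + 4 = -1$)
$f{\left(w \right)} = -2$ ($f{\left(w \right)} = -3 - -1 = -3 + 1 = -2$)
$L{\left(N,O \right)} = -2 + \sqrt{2} \sqrt{N}$ ($L{\left(N,O \right)} = -2 + \sqrt{N + N} = -2 + \sqrt{2 N} = -2 + \sqrt{2} \sqrt{N}$)
$c{\left(t,b \right)} = -2 + \sqrt{2} \sqrt{t}$
$\frac{c{\left(16,f{\left(15 \right)} \right)}}{26788} - \frac{42594}{18665} = \frac{-2 + \sqrt{2} \sqrt{16}}{26788} - \frac{42594}{18665} = \left(-2 + \sqrt{2} \cdot 4\right) \frac{1}{26788} - \frac{42594}{18665} = \left(-2 + 4 \sqrt{2}\right) \frac{1}{26788} - \frac{42594}{18665} = \left(- \frac{1}{13394} + \frac{\sqrt{2}}{6697}\right) - \frac{42594}{18665} = - \frac{570522701}{249999010} + \frac{\sqrt{2}}{6697}$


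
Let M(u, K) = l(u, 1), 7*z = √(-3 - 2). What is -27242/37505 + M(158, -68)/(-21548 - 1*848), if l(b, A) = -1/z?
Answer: -27242/37505 - 7*I*√5/111980 ≈ -0.72636 - 0.00013978*I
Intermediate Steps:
z = I*√5/7 (z = √(-3 - 2)/7 = √(-5)/7 = (I*√5)/7 = I*√5/7 ≈ 0.31944*I)
l(b, A) = 7*I*√5/5 (l(b, A) = -1/(I*√5/7) = -(-7)*I*√5/5 = 7*I*√5/5)
M(u, K) = 7*I*√5/5
-27242/37505 + M(158, -68)/(-21548 - 1*848) = -27242/37505 + (7*I*√5/5)/(-21548 - 1*848) = -27242*1/37505 + (7*I*√5/5)/(-21548 - 848) = -27242/37505 + (7*I*√5/5)/(-22396) = -27242/37505 + (7*I*√5/5)*(-1/22396) = -27242/37505 - 7*I*√5/111980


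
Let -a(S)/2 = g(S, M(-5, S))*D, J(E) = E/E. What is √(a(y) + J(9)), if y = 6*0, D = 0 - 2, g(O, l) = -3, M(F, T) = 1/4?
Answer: I*√11 ≈ 3.3166*I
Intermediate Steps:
J(E) = 1
M(F, T) = ¼
D = -2
y = 0
a(S) = -12 (a(S) = -(-6)*(-2) = -2*6 = -12)
√(a(y) + J(9)) = √(-12 + 1) = √(-11) = I*√11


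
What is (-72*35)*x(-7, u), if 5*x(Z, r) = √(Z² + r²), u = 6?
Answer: -504*√85 ≈ -4646.6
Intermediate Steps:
x(Z, r) = √(Z² + r²)/5
(-72*35)*x(-7, u) = (-72*35)*(√((-7)² + 6²)/5) = -504*√(49 + 36) = -504*√85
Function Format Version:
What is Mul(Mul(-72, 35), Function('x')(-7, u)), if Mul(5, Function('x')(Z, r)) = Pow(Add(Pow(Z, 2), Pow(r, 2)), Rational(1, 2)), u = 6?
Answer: Mul(-504, Pow(85, Rational(1, 2))) ≈ -4646.6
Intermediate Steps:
Function('x')(Z, r) = Mul(Rational(1, 5), Pow(Add(Pow(Z, 2), Pow(r, 2)), Rational(1, 2)))
Mul(Mul(-72, 35), Function('x')(-7, u)) = Mul(Mul(-72, 35), Mul(Rational(1, 5), Pow(Add(Pow(-7, 2), Pow(6, 2)), Rational(1, 2)))) = Mul(-2520, Mul(Rational(1, 5), Pow(Add(49, 36), Rational(1, 2)))) = Mul(-2520, Mul(Rational(1, 5), Pow(85, Rational(1, 2)))) = Mul(-504, Pow(85, Rational(1, 2)))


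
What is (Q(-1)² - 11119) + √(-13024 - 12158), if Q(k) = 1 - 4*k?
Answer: -11094 + 3*I*√2798 ≈ -11094.0 + 158.69*I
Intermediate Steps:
(Q(-1)² - 11119) + √(-13024 - 12158) = ((1 - 4*(-1))² - 11119) + √(-13024 - 12158) = ((1 + 4)² - 11119) + √(-25182) = (5² - 11119) + 3*I*√2798 = (25 - 11119) + 3*I*√2798 = -11094 + 3*I*√2798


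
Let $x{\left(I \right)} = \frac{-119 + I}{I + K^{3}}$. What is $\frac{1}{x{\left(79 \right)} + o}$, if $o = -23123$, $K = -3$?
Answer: $- \frac{13}{300609} \approx -4.3246 \cdot 10^{-5}$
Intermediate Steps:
$x{\left(I \right)} = \frac{-119 + I}{-27 + I}$ ($x{\left(I \right)} = \frac{-119 + I}{I + \left(-3\right)^{3}} = \frac{-119 + I}{I - 27} = \frac{-119 + I}{-27 + I}$)
$\frac{1}{x{\left(79 \right)} + o} = \frac{1}{\frac{-119 + 79}{-27 + 79} - 23123} = \frac{1}{\frac{1}{52} \left(-40\right) - 23123} = \frac{1}{- \frac{10}{13} - 23123} = \frac{1}{- \frac{300609}{13}} = - \frac{13}{300609}$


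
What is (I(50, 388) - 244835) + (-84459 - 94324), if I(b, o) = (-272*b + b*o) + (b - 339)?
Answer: -418107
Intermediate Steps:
I(b, o) = -339 - 271*b + b*o (I(b, o) = (-272*b + b*o) + (-339 + b) = -339 - 271*b + b*o)
(I(50, 388) - 244835) + (-84459 - 94324) = ((-339 - 271*50 + 50*388) - 244835) + (-84459 - 94324) = ((-339 - 13550 + 19400) - 244835) - 178783 = (5511 - 244835) - 178783 = -239324 - 178783 = -418107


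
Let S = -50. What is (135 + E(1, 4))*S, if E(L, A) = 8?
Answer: -7150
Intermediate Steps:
(135 + E(1, 4))*S = (135 + 8)*(-50) = 143*(-50) = -7150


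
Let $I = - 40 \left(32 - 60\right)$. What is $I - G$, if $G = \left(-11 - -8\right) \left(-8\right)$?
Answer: $1096$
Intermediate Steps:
$G = 24$ ($G = \left(-11 + 8\right) \left(-8\right) = \left(-3\right) \left(-8\right) = 24$)
$I = 1120$ ($I = \left(-40\right) \left(-28\right) = 1120$)
$I - G = 1120 - 24 = 1096$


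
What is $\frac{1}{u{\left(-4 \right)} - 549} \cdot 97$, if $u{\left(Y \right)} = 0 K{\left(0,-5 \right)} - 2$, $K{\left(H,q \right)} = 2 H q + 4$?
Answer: $- \frac{97}{551} \approx -0.17604$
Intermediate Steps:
$K{\left(H,q \right)} = 4 + 2 H q$ ($K{\left(H,q \right)} = 2 H q + 4 = 4 + 2 H q$)
$u{\left(Y \right)} = -2$ ($u{\left(Y \right)} = 0 \left(4 + 2 \cdot 0 \left(-5\right)\right) - 2 = 0 \left(4 + 0\right) - 2 = 0 \cdot 4 - 2 = 0 - 2 = -2$)
$\frac{1}{u{\left(-4 \right)} - 549} \cdot 97 = \frac{1}{-2 - 549} \cdot 97 = \frac{1}{-551} \cdot 97 = \left(- \frac{1}{551}\right) 97 = - \frac{97}{551}$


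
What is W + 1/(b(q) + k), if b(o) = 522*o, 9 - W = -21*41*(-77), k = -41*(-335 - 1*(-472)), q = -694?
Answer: -24386360881/367885 ≈ -66288.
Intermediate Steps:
k = -5617 (k = -41*(-335 + 472) = -41*137 = -5617)
W = -66288 (W = 9 - (-21*41)*(-77) = 9 - (-861)*(-77) = 9 - 1*66297 = 9 - 66297 = -66288)
W + 1/(b(q) + k) = -66288 + 1/(522*(-694) - 5617) = -66288 + 1/(-362268 - 5617) = -66288 + 1/(-367885) = -66288 - 1/367885 = -24386360881/367885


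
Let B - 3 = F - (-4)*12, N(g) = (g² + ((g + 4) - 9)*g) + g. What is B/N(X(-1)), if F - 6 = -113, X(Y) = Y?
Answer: -28/3 ≈ -9.3333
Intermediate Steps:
F = -107 (F = 6 - 113 = -107)
N(g) = g + g² + g*(-5 + g) (N(g) = (g² + ((4 + g) - 9)*g) + g = (g² + (-5 + g)*g) + g = (g² + g*(-5 + g)) + g = g + g² + g*(-5 + g))
B = -56 (B = 3 + (-107 - (-4)*12) = 3 + (-107 - 1*(-48)) = 3 + (-107 + 48) = 3 - 59 = -56)
B/N(X(-1)) = -56*(-1/(2*(-2 - 1))) = -56/(2*(-1)*(-3)) = -56/6 = -56*⅙ = -28/3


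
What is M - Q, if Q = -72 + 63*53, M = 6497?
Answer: 3230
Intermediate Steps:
Q = 3267 (Q = -72 + 3339 = 3267)
M - Q = 6497 - 1*3267 = 6497 - 3267 = 3230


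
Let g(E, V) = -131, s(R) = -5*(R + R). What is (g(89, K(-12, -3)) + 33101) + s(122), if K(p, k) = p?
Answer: 31750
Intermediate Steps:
s(R) = -10*R
(g(89, K(-12, -3)) + 33101) + s(122) = (-131 + 33101) - 10*122 = 32970 - 1220 = 31750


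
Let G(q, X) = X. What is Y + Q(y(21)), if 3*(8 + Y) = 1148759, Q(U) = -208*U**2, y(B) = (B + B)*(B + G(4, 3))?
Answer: -632875201/3 ≈ -2.1096e+8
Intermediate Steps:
y(B) = 2*B*(3 + B) (y(B) = (B + B)*(B + 3) = (2*B)*(3 + B) = 2*B*(3 + B))
Y = 1148735/3 (Y = -8 + (1/3)*1148759 = -8 + 1148759/3 = 1148735/3 ≈ 3.8291e+5)
Y + Q(y(21)) = 1148735/3 - 208*1764*(3 + 21)**2 = 1148735/3 - 208*(2*21*24)**2 = 1148735/3 - 208*1008**2 = 1148735/3 - 208*1016064 = 1148735/3 - 211341312 = -632875201/3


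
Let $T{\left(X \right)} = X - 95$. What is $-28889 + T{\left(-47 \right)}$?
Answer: $-29031$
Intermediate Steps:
$T{\left(X \right)} = -95 + X$
$-28889 + T{\left(-47 \right)} = -28889 - 142 = -29031$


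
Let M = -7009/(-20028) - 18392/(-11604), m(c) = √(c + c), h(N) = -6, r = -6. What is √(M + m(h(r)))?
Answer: √(20160023806591 + 20837979599432*I*√3)/3227846 ≈ 1.718 + 1.0082*I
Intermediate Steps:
m(c) = √2*√c (m(c) = √(2*c) = √2*√c)
M = 12491317/6455692 (M = -7009*(-1/20028) - 18392*(-1/11604) = 7009/20028 + 4598/2901 = 12491317/6455692 ≈ 1.9349)
√(M + m(h(r))) = √(12491317/6455692 + √2*√(-6)) = √(12491317/6455692 + √2*(I*√6)) = √(12491317/6455692 + 2*I*√3)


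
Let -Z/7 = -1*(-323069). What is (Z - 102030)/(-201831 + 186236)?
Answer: 2363513/15595 ≈ 151.56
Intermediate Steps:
Z = -2261483 (Z = -(-7)*(-323069) = -7*323069 = -2261483)
(Z - 102030)/(-201831 + 186236) = (-2261483 - 102030)/(-201831 + 186236) = -2363513/(-15595) = -2363513*(-1/15595) = 2363513/15595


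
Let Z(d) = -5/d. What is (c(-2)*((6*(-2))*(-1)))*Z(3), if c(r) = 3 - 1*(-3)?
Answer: -120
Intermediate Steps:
c(r) = 6 (c(r) = 3 + 3 = 6)
(c(-2)*((6*(-2))*(-1)))*Z(3) = (6*((6*(-2))*(-1)))*(-5/3) = (6*(-12*(-1)))*(-5*⅓) = (6*12)*(-5/3) = 72*(-5/3) = -120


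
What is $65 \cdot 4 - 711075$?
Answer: $-710815$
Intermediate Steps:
$65 \cdot 4 - 711075 = 260 - 711075 = -710815$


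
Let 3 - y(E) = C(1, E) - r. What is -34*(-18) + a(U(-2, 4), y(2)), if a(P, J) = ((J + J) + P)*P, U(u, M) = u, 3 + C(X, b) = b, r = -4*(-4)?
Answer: 536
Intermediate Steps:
r = 16
C(X, b) = -3 + b
y(E) = 22 - E (y(E) = 3 - ((-3 + E) - 1*16) = 3 - ((-3 + E) - 16) = 3 - (-19 + E) = 3 + (19 - E) = 22 - E)
a(P, J) = P*(P + 2*J) (a(P, J) = (2*J + P)*P = (P + 2*J)*P = P*(P + 2*J))
-34*(-18) + a(U(-2, 4), y(2)) = -34*(-18) - 2*(-2 + 2*(22 - 1*2)) = 612 - 2*(-2 + 2*(22 - 2)) = 612 - 2*(-2 + 2*20) = 612 - 2*(-2 + 40) = 612 - 2*38 = 612 - 76 = 536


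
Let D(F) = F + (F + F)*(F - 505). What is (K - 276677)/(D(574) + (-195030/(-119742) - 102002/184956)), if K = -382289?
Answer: -1216176741076836/147253708992989 ≈ -8.2591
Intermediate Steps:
D(F) = F + 2*F*(-505 + F) (D(F) = F + (2*F)*(-505 + F) = F + 2*F*(-505 + F))
(K - 276677)/(D(574) + (-195030/(-119742) - 102002/184956)) = (-382289 - 276677)/(574*(-1009 + 2*574) + (-195030/(-119742) - 102002/184956)) = -658966/(574*(-1009 + 1148) + (-195030*(-1/119742) - 102002*1/184956)) = -658966/(574*139 + (32505/19957 - 51001/92478)) = -658966/(79786 + 1988170433/1845583446) = -658966/147253708992989/1845583446 = -658966*1845583446/147253708992989 = -1216176741076836/147253708992989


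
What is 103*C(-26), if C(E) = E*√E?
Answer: -2678*I*√26 ≈ -13655.0*I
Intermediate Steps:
C(E) = E^(3/2)
103*C(-26) = 103*(-26)^(3/2) = 103*(-26*I*√26) = -2678*I*√26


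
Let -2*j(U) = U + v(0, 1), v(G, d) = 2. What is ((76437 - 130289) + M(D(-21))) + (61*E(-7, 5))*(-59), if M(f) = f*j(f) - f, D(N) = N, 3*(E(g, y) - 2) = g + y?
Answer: -352975/6 ≈ -58829.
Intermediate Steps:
E(g, y) = 2 + g/3 + y/3 (E(g, y) = 2 + (g + y)/3 = 2 + (g/3 + y/3) = 2 + g/3 + y/3)
j(U) = -1 - U/2 (j(U) = -(U + 2)/2 = -(2 + U)/2 = -1 - U/2)
M(f) = -f + f*(-1 - f/2) (M(f) = f*(-1 - f/2) - f = -f + f*(-1 - f/2))
((76437 - 130289) + M(D(-21))) + (61*E(-7, 5))*(-59) = ((76437 - 130289) - ½*(-21)*(4 - 21)) + (61*(2 + (⅓)*(-7) + (⅓)*5))*(-59) = (-53852 - ½*(-21)*(-17)) + (61*(2 - 7/3 + 5/3))*(-59) = (-53852 - 357/2) + (61*(4/3))*(-59) = -108061/2 + (244/3)*(-59) = -108061/2 - 14396/3 = -352975/6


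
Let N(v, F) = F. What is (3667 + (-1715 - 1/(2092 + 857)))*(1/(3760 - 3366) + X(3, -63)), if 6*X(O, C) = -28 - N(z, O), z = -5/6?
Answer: -17568676244/1742859 ≈ -10080.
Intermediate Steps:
z = -⅚ (z = -5*⅙ = -⅚ ≈ -0.83333)
X(O, C) = -14/3 - O/6 (X(O, C) = (-28 - O)/6 = -14/3 - O/6)
(3667 + (-1715 - 1/(2092 + 857)))*(1/(3760 - 3366) + X(3, -63)) = (3667 + (-1715 - 1/(2092 + 857)))*(1/(3760 - 3366) + (-14/3 - ⅙*3)) = (3667 + (-1715 - 1/2949))*(1/394 + (-14/3 - ½)) = (3667 + (-1715 - 1*1/2949))*(1/394 - 31/6) = (3667 + (-1715 - 1/2949))*(-3052/591) = (3667 - 5057536/2949)*(-3052/591) = (5756447/2949)*(-3052/591) = -17568676244/1742859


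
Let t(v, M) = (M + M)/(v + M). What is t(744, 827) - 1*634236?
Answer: -996383102/1571 ≈ -6.3424e+5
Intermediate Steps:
t(v, M) = 2*M/(M + v) (t(v, M) = (2*M)/(M + v) = 2*M/(M + v))
t(744, 827) - 1*634236 = 2*827/(827 + 744) - 1*634236 = 2*827/1571 - 634236 = 2*827*(1/1571) - 634236 = 1654/1571 - 634236 = -996383102/1571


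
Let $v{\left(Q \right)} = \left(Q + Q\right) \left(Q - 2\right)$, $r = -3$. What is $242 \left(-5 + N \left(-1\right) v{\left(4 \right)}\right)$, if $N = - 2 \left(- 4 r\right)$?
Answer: $91718$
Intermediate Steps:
$v{\left(Q \right)} = 2 Q \left(-2 + Q\right)$
$N = -24$ ($N = - 2 \left(\left(-4\right) \left(-3\right)\right) = \left(-2\right) 12 = -24$)
$242 \left(-5 + N \left(-1\right) v{\left(4 \right)}\right) = 242 \left(-5 + \left(-24\right) \left(-1\right) 2 \cdot 4 \left(-2 + 4\right)\right) = 242 \left(-5 + 24 \cdot 2 \cdot 4 \cdot 2\right) = 242 \left(-5 + 24 \cdot 16\right) = 242 \left(-5 + 384\right) = 242 \cdot 379 = 91718$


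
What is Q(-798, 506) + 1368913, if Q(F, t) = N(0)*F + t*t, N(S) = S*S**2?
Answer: 1624949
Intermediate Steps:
N(S) = S**3
Q(F, t) = t**2 (Q(F, t) = 0**3*F + t*t = 0*F + t**2 = 0 + t**2 = t**2)
Q(-798, 506) + 1368913 = 506**2 + 1368913 = 256036 + 1368913 = 1624949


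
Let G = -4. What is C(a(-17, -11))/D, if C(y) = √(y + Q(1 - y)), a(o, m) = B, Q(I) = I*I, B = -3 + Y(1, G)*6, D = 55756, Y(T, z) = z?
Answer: √757/55756 ≈ 0.00049346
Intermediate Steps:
B = -27 (B = -3 - 4*6 = -3 - 24 = -27)
Q(I) = I²
a(o, m) = -27
C(y) = √(y + (1 - y)²)
C(a(-17, -11))/D = √(-27 + (-1 - 27)²)/55756 = √(-27 + (-28)²)*(1/55756) = √(-27 + 784)*(1/55756) = √757*(1/55756) = √757/55756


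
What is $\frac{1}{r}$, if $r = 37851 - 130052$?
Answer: $- \frac{1}{92201} \approx -1.0846 \cdot 10^{-5}$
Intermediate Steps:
$r = -92201$
$\frac{1}{r} = \frac{1}{-92201} = - \frac{1}{92201}$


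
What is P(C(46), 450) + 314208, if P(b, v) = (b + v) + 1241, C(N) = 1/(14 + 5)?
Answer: 6002082/19 ≈ 3.1590e+5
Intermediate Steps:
C(N) = 1/19
P(b, v) = 1241 + b + v
P(C(46), 450) + 314208 = (1241 + 1/19 + 450) + 314208 = 32130/19 + 314208 = 6002082/19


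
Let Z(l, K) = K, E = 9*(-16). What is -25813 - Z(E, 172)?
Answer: -25985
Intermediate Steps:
E = -144
-25813 - Z(E, 172) = -25813 - 1*172 = -25813 - 172 = -25985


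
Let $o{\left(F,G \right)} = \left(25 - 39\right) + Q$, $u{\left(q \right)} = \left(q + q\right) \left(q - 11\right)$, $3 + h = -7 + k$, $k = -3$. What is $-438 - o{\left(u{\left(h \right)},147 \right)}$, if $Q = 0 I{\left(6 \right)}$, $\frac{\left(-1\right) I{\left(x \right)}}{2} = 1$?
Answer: $-424$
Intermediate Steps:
$I{\left(x \right)} = -2$ ($I{\left(x \right)} = \left(-2\right) 1 = -2$)
$h = -13$ ($h = -3 - 10 = -13$)
$Q = 0$ ($Q = 0 \left(-2\right) = 0$)
$u{\left(q \right)} = 2 q \left(-11 + q\right)$
$o{\left(F,G \right)} = -14$ ($o{\left(F,G \right)} = \left(25 - 39\right) + 0 = -14 + 0 = -14$)
$-438 - o{\left(u{\left(h \right)},147 \right)} = -438 - -14 = -438 + 14 = -424$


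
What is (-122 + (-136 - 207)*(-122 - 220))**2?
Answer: 13732089856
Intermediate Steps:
(-122 + (-136 - 207)*(-122 - 220))**2 = (-122 - 343*(-342))**2 = (-122 + 117306)**2 = 117184**2 = 13732089856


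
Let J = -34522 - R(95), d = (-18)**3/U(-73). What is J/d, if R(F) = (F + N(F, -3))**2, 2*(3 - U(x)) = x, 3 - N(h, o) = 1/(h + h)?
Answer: 125839997519/421070400 ≈ 298.86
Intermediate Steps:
N(h, o) = 3 - 1/(2*h) (N(h, o) = 3 - 1/(h + h) = 3 - 1/(2*h))
U(x) = 3 - x/2
R(F) = (3 + F - 1/(2*F))**2 (R(F) = (F + (3 - 1/(2*F)))**2 = (3 + F - 1/(2*F))**2)
d = -11664/79 (d = (-18)**3/(3 - 1/2*(-73)) = -5832/(3 + 73/2) = -5832/79/2 = -5832*2/79 = -11664/79 ≈ -147.65)
J = -1592911361/36100 (J = -34522 - (3 + 95 - 1/2/95)**2 = -34522 - (3 + 95 - 1/2*1/95)**2 = -34522 - (3 + 95 - 1/190)**2 = -34522 - (18619/190)**2 = -34522 - 1*346667161/36100 = -34522 - 346667161/36100 = -1592911361/36100 ≈ -44125.)
J/d = -1592911361/(36100*(-11664/79)) = -1592911361/36100*(-79/11664) = 125839997519/421070400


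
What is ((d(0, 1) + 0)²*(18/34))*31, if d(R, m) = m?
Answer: 279/17 ≈ 16.412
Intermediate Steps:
((d(0, 1) + 0)²*(18/34))*31 = ((1 + 0)²*(18/34))*31 = (1²*(18*(1/34)))*31 = (1*(9/17))*31 = (9/17)*31 = 279/17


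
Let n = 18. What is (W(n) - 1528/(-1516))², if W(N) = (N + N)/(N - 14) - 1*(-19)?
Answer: 120868036/143641 ≈ 841.46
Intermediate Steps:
W(N) = 19 + 2*N/(-14 + N) (W(N) = (2*N)/(-14 + N) + 19 = 2*N/(-14 + N) + 19 = 19 + 2*N/(-14 + N))
(W(n) - 1528/(-1516))² = (7*(-38 + 3*18)/(-14 + 18) - 1528/(-1516))² = (7*(-38 + 54)/4 - 1528*(-1/1516))² = (7*(¼)*16 + 382/379)² = (28 + 382/379)² = (10994/379)² = 120868036/143641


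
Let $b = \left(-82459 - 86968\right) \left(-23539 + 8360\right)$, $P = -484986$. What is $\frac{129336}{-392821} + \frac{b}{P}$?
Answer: $- \frac{1010293232212789}{190512685506} \approx -5303.0$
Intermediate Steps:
$b = 2571732433$ ($b = \left(-169427\right) \left(-15179\right) = 2571732433$)
$\frac{129336}{-392821} + \frac{b}{P} = \frac{129336}{-392821} + \frac{2571732433}{-484986} = 129336 \left(- \frac{1}{392821}\right) + 2571732433 \left(- \frac{1}{484986}\right) = - \frac{129336}{392821} - \frac{2571732433}{484986} = - \frac{1010293232212789}{190512685506}$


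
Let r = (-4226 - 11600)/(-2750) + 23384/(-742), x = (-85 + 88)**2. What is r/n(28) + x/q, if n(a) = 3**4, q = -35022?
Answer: -51176463691/160790379750 ≈ -0.31828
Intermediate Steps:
x = 9 (x = 3**2 = 9)
n(a) = 81
r = -13140777/510125 (r = -15826*(-1/2750) + 23384*(-1/742) = 7913/1375 - 11692/371 = -13140777/510125 ≈ -25.760)
r/n(28) + x/q = -13140777/510125/81 + 9/(-35022) = -13140777/510125*1/81 + 9*(-1/35022) = -4380259/13773375 - 3/11674 = -51176463691/160790379750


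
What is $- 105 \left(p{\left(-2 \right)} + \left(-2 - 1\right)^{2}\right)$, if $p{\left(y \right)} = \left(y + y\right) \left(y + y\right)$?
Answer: $-2625$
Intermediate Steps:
$p{\left(y \right)} = 4 y^{2}$ ($p{\left(y \right)} = 2 y 2 y = 4 y^{2}$)
$- 105 \left(p{\left(-2 \right)} + \left(-2 - 1\right)^{2}\right) = - 105 \left(4 \left(-2\right)^{2} + \left(-2 - 1\right)^{2}\right) = - 105 \left(4 \cdot 4 + \left(-3\right)^{2}\right) = - 105 \left(16 + 9\right) = \left(-105\right) 25 = -2625$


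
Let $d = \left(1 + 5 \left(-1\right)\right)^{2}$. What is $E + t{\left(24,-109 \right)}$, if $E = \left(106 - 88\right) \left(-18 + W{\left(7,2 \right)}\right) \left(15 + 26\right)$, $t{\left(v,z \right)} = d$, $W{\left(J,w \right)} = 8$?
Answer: $-7364$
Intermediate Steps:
$d = 16$ ($d = \left(1 - 5\right)^{2} = \left(-4\right)^{2} = 16$)
$t{\left(v,z \right)} = 16$
$E = -7380$ ($E = \left(106 - 88\right) \left(-18 + 8\right) \left(15 + 26\right) = 18 \left(\left(-10\right) 41\right) = 18 \left(-410\right) = -7380$)
$E + t{\left(24,-109 \right)} = -7380 + 16 = -7364$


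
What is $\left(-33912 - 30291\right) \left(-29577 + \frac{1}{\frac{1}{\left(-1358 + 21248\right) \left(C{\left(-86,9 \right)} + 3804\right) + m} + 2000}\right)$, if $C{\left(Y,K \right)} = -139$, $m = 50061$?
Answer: $\frac{277042461628683087198}{145893822001} \approx 1.8989 \cdot 10^{9}$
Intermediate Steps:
$\left(-33912 - 30291\right) \left(-29577 + \frac{1}{\frac{1}{\left(-1358 + 21248\right) \left(C{\left(-86,9 \right)} + 3804\right) + m} + 2000}\right) = \left(-33912 - 30291\right) \left(-29577 + \frac{1}{\frac{1}{\left(-1358 + 21248\right) \left(-139 + 3804\right) + 50061} + 2000}\right) = - 64203 \left(-29577 + \frac{1}{\frac{1}{19890 \cdot 3665 + 50061} + 2000}\right) = - 64203 \left(-29577 + \frac{1}{\frac{1}{72896850 + 50061} + 2000}\right) = - 64203 \left(-29577 + \frac{1}{\frac{1}{72946911} + 2000}\right) = - 64203 \left(-29577 + \frac{1}{\frac{145893822001}{72946911}}\right) = - 64203 \left(-29577 + \frac{72946911}{145893822001}\right) = \left(-64203\right) \left(- \frac{4315101500376666}{145893822001}\right) = \frac{277042461628683087198}{145893822001}$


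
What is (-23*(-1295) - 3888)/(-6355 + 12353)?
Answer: 25897/5998 ≈ 4.3176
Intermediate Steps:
(-23*(-1295) - 3888)/(-6355 + 12353) = (29785 - 3888)/5998 = 25897*(1/5998) = 25897/5998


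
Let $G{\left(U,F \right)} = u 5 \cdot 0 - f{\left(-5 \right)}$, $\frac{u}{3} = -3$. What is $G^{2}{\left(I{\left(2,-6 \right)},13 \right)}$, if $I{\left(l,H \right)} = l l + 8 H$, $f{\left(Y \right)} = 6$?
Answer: $36$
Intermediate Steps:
$u = -9$ ($u = 3 \left(-3\right) = -9$)
$I{\left(l,H \right)} = l^{2} + 8 H$
$G{\left(U,F \right)} = -6$ ($G{\left(U,F \right)} = \left(-9\right) 5 \cdot 0 - 6 = \left(-45\right) 0 - 6 = 0 - 6 = -6$)
$G^{2}{\left(I{\left(2,-6 \right)},13 \right)} = \left(-6\right)^{2} = 36$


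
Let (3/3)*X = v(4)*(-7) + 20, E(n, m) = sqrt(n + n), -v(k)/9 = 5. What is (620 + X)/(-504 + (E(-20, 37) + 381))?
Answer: -117465/15169 - 1910*I*sqrt(10)/15169 ≈ -7.7438 - 0.39818*I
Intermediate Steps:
v(k) = -45 (v(k) = -9*5 = -45)
E(n, m) = sqrt(2)*sqrt(n) (E(n, m) = sqrt(2*n) = sqrt(2)*sqrt(n))
X = 335 (X = -45*(-7) + 20 = 315 + 20 = 335)
(620 + X)/(-504 + (E(-20, 37) + 381)) = (620 + 335)/(-504 + (sqrt(2)*sqrt(-20) + 381)) = 955/(-504 + (sqrt(2)*(2*I*sqrt(5)) + 381)) = 955/(-504 + (2*I*sqrt(10) + 381)) = 955/(-504 + (381 + 2*I*sqrt(10))) = 955/(-123 + 2*I*sqrt(10))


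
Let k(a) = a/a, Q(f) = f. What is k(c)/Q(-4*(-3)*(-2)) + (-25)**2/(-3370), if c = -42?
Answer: -1837/8088 ≈ -0.22713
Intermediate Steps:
k(a) = 1
k(c)/Q(-4*(-3)*(-2)) + (-25)**2/(-3370) = 1/(-4*(-3)*(-2)) + (-25)**2/(-3370) = 1/(12*(-2)) + 625*(-1/3370) = 1/(-24) - 125/674 = 1*(-1/24) - 125/674 = -1/24 - 125/674 = -1837/8088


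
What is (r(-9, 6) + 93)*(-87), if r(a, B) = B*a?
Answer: -3393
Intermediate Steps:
(r(-9, 6) + 93)*(-87) = (6*(-9) + 93)*(-87) = (-54 + 93)*(-87) = 39*(-87) = -3393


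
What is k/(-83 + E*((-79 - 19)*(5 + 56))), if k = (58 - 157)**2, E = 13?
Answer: -9801/77797 ≈ -0.12598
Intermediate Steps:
k = 9801 (k = (-99)**2 = 9801)
k/(-83 + E*((-79 - 19)*(5 + 56))) = 9801/(-83 + 13*((-79 - 19)*(5 + 56))) = 9801/(-83 + 13*(-98*61)) = 9801/(-83 + 13*(-5978)) = 9801/(-83 - 77714) = 9801/(-77797) = 9801*(-1/77797) = -9801/77797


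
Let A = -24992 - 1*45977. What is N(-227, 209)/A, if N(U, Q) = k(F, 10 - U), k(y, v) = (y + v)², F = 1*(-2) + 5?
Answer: -57600/70969 ≈ -0.81162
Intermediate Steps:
F = 3 (F = -2 + 5 = 3)
k(y, v) = (v + y)²
N(U, Q) = (13 - U)² (N(U, Q) = ((10 - U) + 3)² = (13 - U)²)
A = -70969 (A = -24992 - 45977 = -70969)
N(-227, 209)/A = (-13 - 227)²/(-70969) = (-240)²*(-1/70969) = 57600*(-1/70969) = -57600/70969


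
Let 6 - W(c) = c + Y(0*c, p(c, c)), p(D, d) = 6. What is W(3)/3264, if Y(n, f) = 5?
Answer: -1/1632 ≈ -0.00061275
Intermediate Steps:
W(c) = 1 - c (W(c) = 6 - (c + 5) = 6 - (5 + c) = 6 + (-5 - c) = 1 - c)
W(3)/3264 = (1 - 1*3)/3264 = (1 - 3)*(1/3264) = -2*1/3264 = -1/1632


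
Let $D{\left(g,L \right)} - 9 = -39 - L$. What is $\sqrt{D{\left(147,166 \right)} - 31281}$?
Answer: $i \sqrt{31477} \approx 177.42 i$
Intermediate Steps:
$D{\left(g,L \right)} = -30 - L$ ($D{\left(g,L \right)} = 9 - \left(39 + L\right) = -30 - L$)
$\sqrt{D{\left(147,166 \right)} - 31281} = \sqrt{\left(-30 - 166\right) - 31281} = \sqrt{-196 - 31281} = \sqrt{-31477} = i \sqrt{31477}$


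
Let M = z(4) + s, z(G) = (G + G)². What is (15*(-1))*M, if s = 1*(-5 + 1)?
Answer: -900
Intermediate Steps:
s = -4 (s = 1*(-4) = -4)
z(G) = 4*G² (z(G) = (2*G)² = 4*G²)
M = 60 (M = 4*4² - 4 = 4*16 - 4 = 64 - 4 = 60)
(15*(-1))*M = (15*(-1))*60 = -15*60 = -900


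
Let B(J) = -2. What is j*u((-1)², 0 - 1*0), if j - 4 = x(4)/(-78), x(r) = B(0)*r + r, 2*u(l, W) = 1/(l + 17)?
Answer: 79/702 ≈ 0.11254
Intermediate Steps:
u(l, W) = 1/(2*(17 + l)) (u(l, W) = 1/(2*(l + 17)) = 1/(2*(17 + l)))
x(r) = -r (x(r) = -2*r + r = -r)
j = 158/39 (j = 4 - 1*4/(-78) = 4 - 4*(-1/78) = 4 + 2/39 = 158/39 ≈ 4.0513)
j*u((-1)², 0 - 1*0) = 158*(1/(2*(17 + (-1)²)))/39 = 158*(1/(2*(17 + 1)))/39 = 158*((½)/18)/39 = 158*((½)*(1/18))/39 = (158/39)*(1/36) = 79/702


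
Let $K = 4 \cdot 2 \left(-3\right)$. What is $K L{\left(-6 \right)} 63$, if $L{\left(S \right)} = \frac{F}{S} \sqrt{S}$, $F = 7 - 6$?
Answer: $252 i \sqrt{6} \approx 617.27 i$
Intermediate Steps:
$K = -24$ ($K = 8 \left(-3\right) = -24$)
$F = 1$
$L{\left(S \right)} = \frac{1}{\sqrt{S}}$ ($L{\left(S \right)} = 1 \frac{1}{S} \sqrt{S} = \frac{\sqrt{S}}{S} = \frac{1}{\sqrt{S}}$)
$K L{\left(-6 \right)} 63 = - \frac{24}{i \sqrt{6}} \cdot 63 = - 24 \left(- \frac{i \sqrt{6}}{6}\right) 63 = 4 i \sqrt{6} \cdot 63 = 252 i \sqrt{6}$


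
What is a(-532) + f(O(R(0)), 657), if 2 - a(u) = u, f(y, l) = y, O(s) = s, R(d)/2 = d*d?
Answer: 534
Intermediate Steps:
R(d) = 2*d² (R(d) = 2*(d*d) = 2*d²)
a(u) = 2 - u
a(-532) + f(O(R(0)), 657) = (2 - 1*(-532)) + 2*0² = (2 + 532) + 2*0 = 534 + 0 = 534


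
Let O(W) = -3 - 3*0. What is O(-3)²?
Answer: 9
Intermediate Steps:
O(W) = -3 (O(W) = -3 - 1*0 = -3 + 0 = -3)
O(-3)² = (-3)² = 9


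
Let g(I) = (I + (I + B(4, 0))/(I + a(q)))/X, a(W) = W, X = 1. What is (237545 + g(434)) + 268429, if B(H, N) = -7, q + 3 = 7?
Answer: 221807131/438 ≈ 5.0641e+5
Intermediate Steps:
q = 4 (q = -3 + 7 = 4)
g(I) = I + (-7 + I)/(4 + I) (g(I) = (I + (I - 7)/(I + 4))/1 = 1*(I + (-7 + I)/(4 + I)) = I + (-7 + I)/(4 + I))
(237545 + g(434)) + 268429 = (237545 + (-7 + 434**2 + 5*434)/(4 + 434)) + 268429 = (237545 + (-7 + 188356 + 2170)/438) + 268429 = (237545 + (1/438)*190519) + 268429 = (237545 + 190519/438) + 268429 = 104235229/438 + 268429 = 221807131/438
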